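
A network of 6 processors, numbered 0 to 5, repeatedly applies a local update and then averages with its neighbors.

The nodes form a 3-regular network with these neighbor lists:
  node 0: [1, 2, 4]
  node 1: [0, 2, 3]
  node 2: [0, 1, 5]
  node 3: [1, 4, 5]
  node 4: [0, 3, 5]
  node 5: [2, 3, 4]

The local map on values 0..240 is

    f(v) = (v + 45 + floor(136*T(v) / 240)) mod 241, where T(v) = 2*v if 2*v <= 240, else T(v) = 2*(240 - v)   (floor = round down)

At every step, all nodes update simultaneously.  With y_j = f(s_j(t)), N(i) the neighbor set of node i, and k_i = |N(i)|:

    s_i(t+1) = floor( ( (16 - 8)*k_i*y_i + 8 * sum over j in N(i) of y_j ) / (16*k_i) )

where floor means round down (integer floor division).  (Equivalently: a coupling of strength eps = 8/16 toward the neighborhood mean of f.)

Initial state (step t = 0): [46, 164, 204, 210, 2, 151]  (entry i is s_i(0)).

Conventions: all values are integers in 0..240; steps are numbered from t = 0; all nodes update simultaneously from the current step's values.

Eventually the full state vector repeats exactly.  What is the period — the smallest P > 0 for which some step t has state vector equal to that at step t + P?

Answer: 2
Key observation: The state at step 7, [54, 54, 54, 54, 54, 54], reappears at step 9 — and no state repeats earlier — so the cycle the system enters has period 2.

Derivation:
t=0: [46, 164, 204, 210, 2, 151]
t=1: [96, 66, 66, 50, 65, 51]
t=2: [96, 149, 150, 162, 143, 163]
t=3: [32, 47, 47, 54, 47, 54]
t=4: [129, 142, 142, 155, 144, 155]
t=5: [57, 56, 56, 55, 56, 55]
t=6: [165, 164, 164, 162, 163, 162]
t=7: [54, 54, 54, 54, 54, 54]
t=8: [160, 160, 160, 160, 160, 160]
t=9: [54, 54, 54, 54, 54, 54]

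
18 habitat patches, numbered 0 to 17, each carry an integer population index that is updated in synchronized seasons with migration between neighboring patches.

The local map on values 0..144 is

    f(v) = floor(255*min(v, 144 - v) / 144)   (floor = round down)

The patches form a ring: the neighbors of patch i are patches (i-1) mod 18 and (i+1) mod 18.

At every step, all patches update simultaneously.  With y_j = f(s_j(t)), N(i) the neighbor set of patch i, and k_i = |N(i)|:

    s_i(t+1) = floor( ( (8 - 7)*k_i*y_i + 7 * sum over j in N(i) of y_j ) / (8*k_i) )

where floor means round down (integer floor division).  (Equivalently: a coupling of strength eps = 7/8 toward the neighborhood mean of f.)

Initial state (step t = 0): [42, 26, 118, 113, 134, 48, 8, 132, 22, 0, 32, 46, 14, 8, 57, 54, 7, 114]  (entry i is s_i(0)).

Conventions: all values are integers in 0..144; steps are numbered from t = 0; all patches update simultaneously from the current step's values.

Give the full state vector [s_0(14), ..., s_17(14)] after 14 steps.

Simulating step by step:
t=0: [42, 26, 118, 113, 134, 48, 8, 132, 22, 0, 32, 46, 14, 8, 57, 54, 7, 114]
t=1: [52, 58, 49, 34, 62, 24, 48, 25, 13, 41, 42, 45, 44, 56, 60, 60, 66, 44]
t=2: [89, 90, 81, 92, 58, 90, 48, 52, 53, 51, 75, 75, 87, 92, 102, 110, 94, 100]
t=3: [87, 102, 95, 104, 94, 93, 92, 89, 91, 105, 108, 112, 106, 87, 75, 78, 70, 90]
t=4: [86, 90, 73, 84, 81, 90, 93, 93, 84, 76, 62, 63, 76, 95, 109, 121, 107, 109]
t=5: [81, 111, 103, 116, 101, 99, 92, 97, 105, 109, 114, 114, 101, 89, 62, 60, 52, 80]
t=6: [88, 87, 55, 70, 65, 83, 82, 80, 71, 61, 56, 63, 75, 93, 102, 101, 107, 102]
t=7: [88, 98, 109, 108, 115, 111, 110, 116, 112, 111, 108, 110, 103, 97, 81, 70, 73, 81]
t=8: [96, 80, 70, 56, 59, 55, 54, 56, 53, 59, 59, 66, 71, 90, 104, 118, 118, 111]
t=9: [85, 105, 108, 111, 98, 99, 97, 94, 100, 99, 109, 114, 107, 97, 70, 56, 51, 64]
t=10: [92, 81, 63, 70, 70, 81, 83, 81, 82, 70, 65, 61, 67, 92, 95, 105, 104, 99]
t=11: [94, 102, 116, 117, 117, 114, 110, 108, 116, 113, 115, 115, 102, 100, 81, 76, 73, 80]
t=12: [92, 69, 59, 47, 49, 53, 58, 55, 57, 50, 52, 61, 65, 90, 100, 118, 117, 107]
t=13: [93, 101, 102, 93, 87, 93, 95, 100, 93, 95, 97, 104, 103, 95, 71, 60, 54, 68]
t=14: [97, 81, 81, 87, 91, 92, 83, 86, 82, 86, 78, 76, 77, 96, 99, 109, 110, 95]

Answer: [97, 81, 81, 87, 91, 92, 83, 86, 82, 86, 78, 76, 77, 96, 99, 109, 110, 95]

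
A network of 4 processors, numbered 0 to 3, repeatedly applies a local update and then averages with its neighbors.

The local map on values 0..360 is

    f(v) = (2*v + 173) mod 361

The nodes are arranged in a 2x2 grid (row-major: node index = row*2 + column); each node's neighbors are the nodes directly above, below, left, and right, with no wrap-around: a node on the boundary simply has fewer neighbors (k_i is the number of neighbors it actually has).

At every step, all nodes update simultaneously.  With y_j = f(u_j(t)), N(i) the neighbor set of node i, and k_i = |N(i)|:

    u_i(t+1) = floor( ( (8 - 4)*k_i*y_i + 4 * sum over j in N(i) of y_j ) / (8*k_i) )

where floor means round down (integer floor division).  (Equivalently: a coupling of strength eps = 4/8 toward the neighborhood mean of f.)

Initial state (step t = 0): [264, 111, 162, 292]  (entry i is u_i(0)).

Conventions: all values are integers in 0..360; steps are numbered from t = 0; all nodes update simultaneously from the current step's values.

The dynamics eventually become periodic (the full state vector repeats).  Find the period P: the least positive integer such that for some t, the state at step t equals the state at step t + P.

Answer: 11
Key observation: The state at step 7, [146, 135, 186, 175], reappears at step 18 — and no state repeats earlier — so the cycle the system enters has period 11.

Derivation:
t=0: [264, 111, 162, 292]
t=1: [212, 110, 161, 60]
t=2: [159, 148, 199, 188]
t=3: [144, 133, 184, 173]
t=4: [114, 103, 154, 143]
t=5: [54, 43, 94, 83]
t=6: [205, 284, 155, 234]
t=7: [146, 135, 186, 175]
t=8: [118, 107, 158, 147]
t=9: [62, 51, 102, 91]
t=10: [221, 300, 171, 250]
t=11: [178, 167, 218, 207]
t=12: [182, 171, 222, 211]
t=13: [190, 179, 230, 219]
t=14: [206, 195, 246, 235]
t=15: [238, 227, 278, 267]
t=16: [212, 291, 162, 241]
t=17: [160, 149, 200, 189]
t=18: [146, 135, 186, 175]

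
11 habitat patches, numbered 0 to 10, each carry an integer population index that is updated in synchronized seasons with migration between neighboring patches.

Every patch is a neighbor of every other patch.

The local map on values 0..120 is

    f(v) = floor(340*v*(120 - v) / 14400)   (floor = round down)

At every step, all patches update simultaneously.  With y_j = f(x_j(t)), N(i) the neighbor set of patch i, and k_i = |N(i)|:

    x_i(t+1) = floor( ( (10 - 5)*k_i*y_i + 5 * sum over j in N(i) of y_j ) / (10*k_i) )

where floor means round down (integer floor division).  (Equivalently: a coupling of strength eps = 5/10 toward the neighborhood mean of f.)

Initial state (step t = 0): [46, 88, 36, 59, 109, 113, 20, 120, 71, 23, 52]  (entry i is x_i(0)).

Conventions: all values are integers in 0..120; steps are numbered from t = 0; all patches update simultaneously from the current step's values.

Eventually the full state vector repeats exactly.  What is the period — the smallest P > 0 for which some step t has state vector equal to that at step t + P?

Simulating step by step:
t=0: [46, 88, 36, 59, 109, 113, 20, 120, 71, 23, 52]
t=1: [66, 60, 62, 68, 43, 38, 51, 30, 67, 53, 67]
t=2: [81, 82, 81, 81, 79, 76, 81, 72, 81, 81, 81]
t=3: [74, 74, 74, 74, 75, 76, 74, 77, 74, 74, 74]
t=4: [79, 79, 79, 79, 79, 78, 79, 78, 79, 79, 79]
t=5: [76, 76, 76, 76, 76, 76, 76, 76, 76, 76, 76]
t=6: [78, 78, 78, 78, 78, 78, 78, 78, 78, 78, 78]
t=7: [77, 77, 77, 77, 77, 77, 77, 77, 77, 77, 77]
t=8: [78, 78, 78, 78, 78, 78, 78, 78, 78, 78, 78]

Answer: 2
Key observation: The state at step 6, [78, 78, 78, 78, 78, 78, 78, 78, 78, 78, 78], reappears at step 8 — and no state repeats earlier — so the cycle the system enters has period 2.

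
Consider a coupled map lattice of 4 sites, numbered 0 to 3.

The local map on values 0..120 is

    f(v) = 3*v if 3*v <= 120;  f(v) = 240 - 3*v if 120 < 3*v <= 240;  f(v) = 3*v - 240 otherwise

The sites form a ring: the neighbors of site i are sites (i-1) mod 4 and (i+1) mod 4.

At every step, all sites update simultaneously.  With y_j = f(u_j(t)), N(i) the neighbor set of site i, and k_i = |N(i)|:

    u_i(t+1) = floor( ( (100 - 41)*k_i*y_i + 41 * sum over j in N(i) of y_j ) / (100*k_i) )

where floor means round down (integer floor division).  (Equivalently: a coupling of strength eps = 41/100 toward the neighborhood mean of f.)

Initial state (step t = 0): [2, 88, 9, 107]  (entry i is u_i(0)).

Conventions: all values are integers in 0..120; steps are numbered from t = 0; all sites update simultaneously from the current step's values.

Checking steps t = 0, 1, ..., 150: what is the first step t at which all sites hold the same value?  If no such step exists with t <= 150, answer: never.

Simulating step by step:
t=0: [2, 88, 9, 107]  (not all equal)
t=1: [25, 20, 37, 54]  (not all equal)
t=2: [72, 73, 93, 84]  (not all equal)
t=3: [20, 25, 29, 19]  (not all equal)
t=4: [62, 74, 78, 63]  (not all equal)
t=5: [46, 22, 17, 42]  (not all equal)
t=6: [97, 70, 66, 98]  (not all equal)
t=7: [47, 36, 42, 50]  (not all equal)
t=8: [99, 107, 107, 96]  (not all equal)
t=9: [60, 76, 74, 56]  (not all equal)
t=10: [52, 23, 27, 58]  (not all equal)
t=11: [77, 74, 75, 72]  (not all equal)
t=12: [13, 15, 17, 19]  (not all equal)
t=13: [43, 45, 51, 52]  (not all equal)
t=14: [104, 102, 90, 90]  (not all equal)
t=15: [62, 59, 37, 38]  (not all equal)
t=16: [68, 70, 101, 101]  (not all equal)
t=17: [40, 37, 56, 57]  (not all equal)
t=18: [107, 104, 79, 80]  (not all equal)
t=19: [62, 59, 16, 17]  (not all equal)
t=20: [55, 58, 51, 51]  (not all equal)
t=21: [75, 72, 82, 84]  (not all equal)
t=22: [16, 18, 10, 11]  (not all equal)
t=23: [46, 47, 35, 35]  (not all equal)
t=24: [102, 100, 103, 104]  (not all equal)
t=25: [66, 63, 67, 70]  (not all equal)
t=26: [41, 46, 39, 34]  (not all equal)
t=27: [110, 108, 110, 108]  (not all equal)
t=28: [87, 86, 87, 86]  (not all equal)
t=29: [19, 19, 19, 19]  (all equal)

Answer: 29
Key observation: Synchronization is absorbing here: once all sites are equal they stay equal, and step 29 is the first all-equal step.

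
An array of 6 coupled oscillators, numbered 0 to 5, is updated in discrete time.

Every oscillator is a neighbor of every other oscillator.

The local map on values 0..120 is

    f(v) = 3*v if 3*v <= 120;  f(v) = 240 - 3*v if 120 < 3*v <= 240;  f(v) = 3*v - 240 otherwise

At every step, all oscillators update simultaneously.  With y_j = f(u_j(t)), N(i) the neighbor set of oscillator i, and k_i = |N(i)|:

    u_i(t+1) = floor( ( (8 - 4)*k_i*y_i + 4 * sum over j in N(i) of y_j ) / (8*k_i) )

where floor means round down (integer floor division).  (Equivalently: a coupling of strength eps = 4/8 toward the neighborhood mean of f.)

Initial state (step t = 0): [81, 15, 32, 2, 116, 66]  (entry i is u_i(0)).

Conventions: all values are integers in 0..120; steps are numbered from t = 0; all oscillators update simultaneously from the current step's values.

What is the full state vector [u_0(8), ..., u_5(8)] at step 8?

Simulating step by step:
t=0: [81, 15, 32, 2, 116, 66]
t=1: [31, 48, 68, 32, 73, 46]
t=2: [81, 82, 58, 82, 52, 85]
t=3: [19, 20, 44, 20, 51, 24]
t=4: [67, 68, 87, 68, 79, 73]
t=5: [31, 30, 24, 30, 16, 24]
t=6: [83, 82, 75, 82, 65, 75]
t=7: [13, 12, 15, 12, 27, 15]
t=8: [43, 42, 46, 42, 60, 46]

Answer: [43, 42, 46, 42, 60, 46]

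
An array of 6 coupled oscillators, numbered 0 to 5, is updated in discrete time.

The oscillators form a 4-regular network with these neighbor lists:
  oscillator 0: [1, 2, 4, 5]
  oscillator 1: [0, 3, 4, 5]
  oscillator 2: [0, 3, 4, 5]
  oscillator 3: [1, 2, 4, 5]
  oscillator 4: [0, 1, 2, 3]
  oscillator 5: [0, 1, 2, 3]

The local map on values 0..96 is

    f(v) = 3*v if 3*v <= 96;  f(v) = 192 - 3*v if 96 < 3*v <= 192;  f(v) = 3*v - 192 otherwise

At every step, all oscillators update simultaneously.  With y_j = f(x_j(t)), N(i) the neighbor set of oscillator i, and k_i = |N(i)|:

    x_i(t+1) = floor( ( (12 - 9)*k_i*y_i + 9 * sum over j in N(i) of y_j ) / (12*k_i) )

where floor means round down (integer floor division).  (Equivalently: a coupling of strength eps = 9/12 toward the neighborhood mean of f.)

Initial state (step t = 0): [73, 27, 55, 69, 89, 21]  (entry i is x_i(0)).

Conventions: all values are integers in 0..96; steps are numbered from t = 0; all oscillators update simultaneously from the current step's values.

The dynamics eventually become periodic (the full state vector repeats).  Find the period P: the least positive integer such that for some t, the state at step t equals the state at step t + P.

Answer: 5
Key observation: The state at step 8, [73, 72, 72, 73, 73, 73], reappears at step 13 — and no state repeats earlier — so the cycle the system enters has period 5.

Derivation:
t=0: [73, 27, 55, 69, 89, 21]
t=1: [52, 54, 40, 49, 46, 43]
t=2: [50, 44, 55, 52, 47, 50]
t=3: [44, 47, 38, 42, 43, 41]
t=4: [63, 61, 67, 65, 63, 65]
t=5: [5, 4, 4, 5, 5, 5]
t=6: [13, 14, 14, 13, 13, 13]
t=7: [40, 39, 39, 40, 40, 40]
t=8: [73, 72, 72, 73, 73, 73]
t=9: [25, 26, 26, 25, 25, 25]
t=10: [76, 75, 75, 76, 76, 76]
t=11: [34, 35, 35, 34, 34, 34]
t=12: [88, 89, 89, 88, 88, 88]
t=13: [73, 72, 72, 73, 73, 73]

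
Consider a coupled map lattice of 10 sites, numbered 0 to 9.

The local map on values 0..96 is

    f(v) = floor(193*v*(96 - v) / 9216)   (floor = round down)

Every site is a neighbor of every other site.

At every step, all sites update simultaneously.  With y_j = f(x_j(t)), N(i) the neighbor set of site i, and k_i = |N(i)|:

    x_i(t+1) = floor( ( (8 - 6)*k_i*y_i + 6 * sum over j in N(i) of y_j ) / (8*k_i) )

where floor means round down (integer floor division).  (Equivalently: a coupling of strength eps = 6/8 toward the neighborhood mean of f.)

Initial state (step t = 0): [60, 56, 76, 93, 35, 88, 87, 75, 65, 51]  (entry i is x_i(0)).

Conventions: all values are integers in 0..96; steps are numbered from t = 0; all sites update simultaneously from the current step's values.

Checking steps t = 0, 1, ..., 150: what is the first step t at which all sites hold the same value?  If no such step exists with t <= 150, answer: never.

Answer: 3
Key observation: Synchronization is absorbing here: once all sites are equal they stay equal, and step 3 is the first all-equal step.

Derivation:
t=0: [60, 56, 76, 93, 35, 88, 87, 75, 65, 51]  (not all equal)
t=1: [34, 34, 32, 27, 34, 29, 29, 32, 33, 34]  (not all equal)
t=2: [42, 42, 42, 41, 42, 41, 41, 42, 42, 42]  (not all equal)
t=3: [47, 47, 47, 47, 47, 47, 47, 47, 47, 47]  (all equal)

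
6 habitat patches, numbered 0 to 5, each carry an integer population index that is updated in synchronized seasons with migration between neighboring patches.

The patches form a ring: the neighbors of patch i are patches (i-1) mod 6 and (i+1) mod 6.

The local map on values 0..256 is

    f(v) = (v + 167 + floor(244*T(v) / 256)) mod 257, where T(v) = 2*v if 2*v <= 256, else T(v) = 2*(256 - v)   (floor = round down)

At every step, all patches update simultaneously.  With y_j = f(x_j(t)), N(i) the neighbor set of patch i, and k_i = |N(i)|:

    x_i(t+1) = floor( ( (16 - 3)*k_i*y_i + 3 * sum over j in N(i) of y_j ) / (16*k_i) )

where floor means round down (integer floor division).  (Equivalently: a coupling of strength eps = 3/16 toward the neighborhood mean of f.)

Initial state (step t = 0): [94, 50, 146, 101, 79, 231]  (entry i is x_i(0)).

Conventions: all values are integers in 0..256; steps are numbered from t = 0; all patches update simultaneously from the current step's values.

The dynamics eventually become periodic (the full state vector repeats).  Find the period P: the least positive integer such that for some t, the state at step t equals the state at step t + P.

Answer: 2
Key observation: The state at step 25, [210, 210, 210, 211, 211, 211], reappears at step 27 — and no state repeats earlier — so the cycle the system enters has period 2.

Derivation:
t=0: [94, 50, 146, 101, 79, 231]
t=1: [171, 62, 30, 178, 149, 182]
t=2: [227, 119, 236, 216, 48, 212]
t=3: [199, 242, 192, 185, 77, 189]
t=4: [214, 185, 220, 220, 150, 216]
t=5: [206, 224, 201, 179, 41, 183]
t=6: [211, 198, 215, 213, 67, 211]
t=7: [207, 215, 204, 194, 122, 196]
t=8: [210, 204, 212, 201, 47, 199]
t=9: [208, 211, 206, 198, 77, 200]
t=10: [209, 206, 211, 209, 148, 207]
t=11: [208, 210, 206, 188, 44, 190]
t=12: [210, 207, 212, 207, 72, 205]
t=13: [207, 209, 205, 201, 136, 202]
t=14: [210, 208, 211, 196, 54, 195]
t=15: [208, 208, 207, 204, 94, 205]
t=16: [209, 209, 210, 209, 188, 209]
t=17: [208, 207, 207, 209, 223, 209]
t=18: [209, 209, 209, 206, 197, 206]
t=19: [208, 208, 208, 211, 217, 211]
t=20: [208, 209, 208, 205, 201, 205]
t=21: [209, 208, 209, 212, 214, 212]
t=22: [207, 208, 207, 205, 204, 205]
t=23: [210, 209, 210, 211, 212, 211]
t=24: [207, 207, 207, 206, 205, 206]
t=25: [210, 210, 210, 211, 211, 211]
t=26: [206, 207, 206, 206, 206, 206]
t=27: [210, 210, 210, 211, 211, 211]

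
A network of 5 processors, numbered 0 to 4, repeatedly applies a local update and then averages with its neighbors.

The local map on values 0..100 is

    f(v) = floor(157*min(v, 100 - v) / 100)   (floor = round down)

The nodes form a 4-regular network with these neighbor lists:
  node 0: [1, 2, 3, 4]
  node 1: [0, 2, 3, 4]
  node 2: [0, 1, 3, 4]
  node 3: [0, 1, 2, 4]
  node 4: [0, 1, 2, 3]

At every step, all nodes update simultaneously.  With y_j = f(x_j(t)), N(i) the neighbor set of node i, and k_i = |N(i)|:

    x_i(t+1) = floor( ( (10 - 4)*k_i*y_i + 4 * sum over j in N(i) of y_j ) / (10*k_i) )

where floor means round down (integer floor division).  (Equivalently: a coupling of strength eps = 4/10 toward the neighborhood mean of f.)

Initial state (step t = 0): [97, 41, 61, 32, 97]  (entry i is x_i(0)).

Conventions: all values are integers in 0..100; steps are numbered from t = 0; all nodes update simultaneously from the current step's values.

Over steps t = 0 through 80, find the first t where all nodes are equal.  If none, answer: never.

Simulating step by step:
t=0: [97, 41, 61, 32, 97]  (not all equal)
t=1: [20, 50, 48, 43, 20]  (not all equal)
t=2: [43, 67, 65, 61, 43]  (not all equal)
t=3: [63, 55, 57, 60, 63]  (not all equal)
t=4: [60, 66, 65, 62, 60]  (not all equal)
t=5: [60, 55, 56, 58, 60]  (not all equal)
t=6: [63, 67, 67, 65, 63]  (not all equal)
t=7: [56, 52, 52, 54, 56]  (not all equal)
t=8: [70, 73, 73, 72, 70]  (not all equal)
t=9: [45, 43, 43, 43, 45]  (not all equal)
t=10: [69, 67, 67, 67, 69]  (not all equal)
t=11: [48, 50, 50, 50, 48]  (not all equal)
t=12: [75, 77, 77, 77, 75]  (not all equal)
t=13: [38, 36, 36, 36, 38]  (not all equal)
t=14: [58, 56, 56, 56, 58]  (not all equal)
t=15: [66, 68, 68, 68, 66]  (not all equal)
t=16: [52, 50, 50, 50, 52]  (not all equal)
t=17: [75, 77, 77, 77, 75]  (not all equal)

Answer: never
Key observation: The state at step 12 reappears at step 17 — the system is in a cycle of period 5 from step 12 on.  No step 0..17 is synchronized, and the cycle repeats forever, so no step up to 80 (or ever) has all nodes equal.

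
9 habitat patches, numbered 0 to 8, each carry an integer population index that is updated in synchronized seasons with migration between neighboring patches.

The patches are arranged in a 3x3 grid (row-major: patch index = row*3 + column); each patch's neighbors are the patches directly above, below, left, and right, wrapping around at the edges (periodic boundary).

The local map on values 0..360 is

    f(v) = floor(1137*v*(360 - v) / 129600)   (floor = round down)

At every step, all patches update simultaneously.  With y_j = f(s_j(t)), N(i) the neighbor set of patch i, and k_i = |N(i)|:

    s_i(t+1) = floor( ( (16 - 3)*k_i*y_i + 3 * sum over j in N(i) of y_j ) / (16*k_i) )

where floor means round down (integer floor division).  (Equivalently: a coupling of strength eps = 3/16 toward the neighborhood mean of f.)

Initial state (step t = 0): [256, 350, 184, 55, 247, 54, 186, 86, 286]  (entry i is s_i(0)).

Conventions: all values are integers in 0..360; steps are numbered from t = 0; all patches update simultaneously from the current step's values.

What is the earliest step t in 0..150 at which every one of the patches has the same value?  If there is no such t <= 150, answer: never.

Answer: 22
Key observation: Synchronization is absorbing here: once all patches are equal they stay equal, and step 22 is the first all-equal step.

Derivation:
t=0: [256, 350, 184, 55, 247, 54, 186, 86, 286]  (not all equal)
t=1: [224, 69, 258, 161, 222, 157, 266, 202, 193]  (not all equal)
t=2: [259, 191, 233, 276, 265, 276, 229, 271, 276]  (not all equal)
t=3: [233, 273, 253, 207, 220, 206, 253, 216, 208]  (not all equal)
t=4: [255, 217, 240, 274, 267, 275, 243, 267, 273]  (not all equal)
t=5: [236, 264, 247, 209, 218, 207, 242, 220, 212]  (not all equal)
t=6: [254, 229, 246, 273, 269, 275, 253, 267, 272]  (not all equal)
t=7: [236, 256, 242, 210, 215, 207, 233, 219, 212]  (not all equal)
t=8: [255, 238, 251, 274, 271, 275, 260, 268, 272]  (not all equal)
t=9: [233, 248, 237, 208, 212, 207, 225, 217, 211]  (not all equal)
t=10: [259, 247, 256, 275, 273, 275, 266, 270, 273]  (not all equal)
t=11: [228, 239, 230, 206, 209, 206, 218, 214, 209]  (not all equal)
t=12: [264, 256, 263, 276, 275, 277, 271, 273, 275]  (not all equal)
t=13: [221, 229, 221, 204, 206, 202, 210, 209, 206]  (not all equal)
t=14: [269, 264, 269, 278, 277, 279, 275, 275, 277]  (not all equal)
t=15: [213, 219, 213, 200, 201, 199, 204, 205, 201]  (not all equal)
t=16: [274, 271, 274, 279, 279, 280, 278, 277, 279]  (not all equal)
t=17: [205, 209, 205, 198, 198, 196, 199, 201, 198]  (not all equal)
t=18: [278, 276, 278, 280, 280, 281, 280, 279, 280]  (not all equal)
t=19: [198, 202, 198, 196, 196, 194, 196, 197, 196]  (not all equal)
t=20: [281, 280, 281, 281, 281, 281, 281, 281, 281]  (not all equal)
t=21: [194, 195, 194, 194, 194, 194, 194, 194, 194]  (not all equal)
t=22: [282, 282, 282, 282, 282, 282, 282, 282, 282]  (all equal)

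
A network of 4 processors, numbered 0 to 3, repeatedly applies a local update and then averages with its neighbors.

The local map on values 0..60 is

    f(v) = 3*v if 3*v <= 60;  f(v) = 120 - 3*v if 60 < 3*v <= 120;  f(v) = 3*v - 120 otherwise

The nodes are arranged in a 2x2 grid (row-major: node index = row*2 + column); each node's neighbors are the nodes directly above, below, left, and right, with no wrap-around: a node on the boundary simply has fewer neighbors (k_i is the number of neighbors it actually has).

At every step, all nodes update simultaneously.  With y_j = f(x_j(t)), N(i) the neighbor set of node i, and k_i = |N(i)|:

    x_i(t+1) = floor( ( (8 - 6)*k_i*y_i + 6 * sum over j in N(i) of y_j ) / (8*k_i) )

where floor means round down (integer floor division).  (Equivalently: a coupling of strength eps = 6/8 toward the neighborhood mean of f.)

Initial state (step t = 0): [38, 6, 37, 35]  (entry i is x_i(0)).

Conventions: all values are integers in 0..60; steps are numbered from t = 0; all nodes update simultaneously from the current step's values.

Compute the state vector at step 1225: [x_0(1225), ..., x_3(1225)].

Answer: [57, 57, 57, 57]
Key observation: The state at step 12, [21, 21, 21, 21], reappears at step 16: the system is in a cycle of period 4 from step 12 on.  Therefore the state at step 1225 equals the state at step 12 + ((1225 - 12) mod 4) = 13, which is [57, 57, 57, 57].

Derivation:
t=0: [38, 6, 37, 35]
t=1: [11, 12, 10, 13]
t=2: [33, 36, 34, 34]
t=3: [16, 17, 19, 15]
t=4: [52, 47, 49, 51]
t=5: [27, 31, 32, 26]
t=6: [28, 37, 36, 29]
t=7: [16, 28, 28, 16]
t=8: [39, 45, 45, 39]
t=9: [12, 6, 6, 12]
t=10: [22, 31, 31, 22]
t=11: [33, 47, 47, 33]
t=12: [21, 21, 21, 21]
t=13: [57, 57, 57, 57]
t=14: [51, 51, 51, 51]
t=15: [33, 33, 33, 33]
t=16: [21, 21, 21, 21]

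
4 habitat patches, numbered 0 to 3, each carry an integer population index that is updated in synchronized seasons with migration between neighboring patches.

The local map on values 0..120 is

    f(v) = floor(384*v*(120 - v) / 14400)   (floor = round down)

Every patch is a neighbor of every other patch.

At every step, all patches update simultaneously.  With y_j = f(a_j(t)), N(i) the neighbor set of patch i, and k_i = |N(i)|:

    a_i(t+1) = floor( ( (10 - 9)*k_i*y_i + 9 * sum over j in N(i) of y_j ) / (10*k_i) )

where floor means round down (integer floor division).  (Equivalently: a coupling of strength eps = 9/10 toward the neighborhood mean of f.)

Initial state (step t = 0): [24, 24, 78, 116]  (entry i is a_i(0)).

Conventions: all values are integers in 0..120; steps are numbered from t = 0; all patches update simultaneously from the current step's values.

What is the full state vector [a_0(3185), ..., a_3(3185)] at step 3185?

Answer: [63, 63, 63, 63]
Key observation: The state at step 4, [95, 95, 95, 95], reappears at step 6: the system is in a cycle of period 2 from step 4 on.  Therefore the state at step 3185 equals the state at step 4 + ((3185 - 4) mod 2) = 5, which is [63, 63, 63, 63].

Derivation:
t=0: [24, 24, 78, 116]
t=1: [54, 54, 48, 63]
t=2: [94, 94, 94, 94]
t=3: [65, 65, 65, 65]
t=4: [95, 95, 95, 95]
t=5: [63, 63, 63, 63]
t=6: [95, 95, 95, 95]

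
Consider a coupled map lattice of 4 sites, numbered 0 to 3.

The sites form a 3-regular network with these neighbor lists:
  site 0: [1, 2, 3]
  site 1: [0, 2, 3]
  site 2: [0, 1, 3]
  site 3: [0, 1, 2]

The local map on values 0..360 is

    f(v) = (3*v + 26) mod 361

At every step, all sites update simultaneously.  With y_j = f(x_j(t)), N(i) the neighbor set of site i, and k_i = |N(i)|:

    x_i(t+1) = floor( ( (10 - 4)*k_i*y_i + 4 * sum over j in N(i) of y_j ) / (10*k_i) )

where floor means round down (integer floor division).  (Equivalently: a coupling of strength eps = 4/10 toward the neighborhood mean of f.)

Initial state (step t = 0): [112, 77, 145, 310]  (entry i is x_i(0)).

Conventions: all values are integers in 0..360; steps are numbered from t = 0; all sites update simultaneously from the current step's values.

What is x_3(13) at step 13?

Simulating step by step:
t=0: [112, 77, 145, 310]
t=1: [79, 198, 125, 188]
t=2: [228, 226, 124, 212]
t=3: [300, 297, 154, 277]
t=4: [183, 179, 147, 151]
t=5: [185, 179, 134, 140]
t=6: [179, 170, 107, 116]
t=7: [192, 179, 260, 104]
t=8: [227, 209, 154, 273]
t=9: [279, 254, 177, 175]
t=10: [144, 109, 170, 167]
t=11: [150, 270, 187, 182]
t=12: [142, 142, 194, 187]
t=13: [129, 129, 202, 192]

Answer: x_3(13) = 192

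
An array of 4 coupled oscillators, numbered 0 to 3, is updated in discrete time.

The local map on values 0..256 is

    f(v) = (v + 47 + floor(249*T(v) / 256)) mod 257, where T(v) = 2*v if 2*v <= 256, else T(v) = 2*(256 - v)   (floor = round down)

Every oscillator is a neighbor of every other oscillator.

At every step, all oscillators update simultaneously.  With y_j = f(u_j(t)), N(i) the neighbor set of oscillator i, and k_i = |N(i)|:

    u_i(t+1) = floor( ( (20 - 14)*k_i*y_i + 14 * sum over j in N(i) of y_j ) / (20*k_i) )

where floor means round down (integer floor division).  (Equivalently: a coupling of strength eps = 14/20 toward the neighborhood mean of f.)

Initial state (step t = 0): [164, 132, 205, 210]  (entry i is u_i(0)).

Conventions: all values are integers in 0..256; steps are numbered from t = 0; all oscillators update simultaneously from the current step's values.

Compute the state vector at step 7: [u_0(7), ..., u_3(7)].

Answer: [153, 153, 153, 153]

Derivation:
t=0: [164, 132, 205, 210]
t=1: [120, 122, 117, 117]
t=2: [140, 140, 139, 139]
t=3: [155, 155, 155, 155]
t=4: [141, 141, 141, 141]
t=5: [154, 154, 154, 154]
t=6: [142, 142, 142, 142]
t=7: [153, 153, 153, 153]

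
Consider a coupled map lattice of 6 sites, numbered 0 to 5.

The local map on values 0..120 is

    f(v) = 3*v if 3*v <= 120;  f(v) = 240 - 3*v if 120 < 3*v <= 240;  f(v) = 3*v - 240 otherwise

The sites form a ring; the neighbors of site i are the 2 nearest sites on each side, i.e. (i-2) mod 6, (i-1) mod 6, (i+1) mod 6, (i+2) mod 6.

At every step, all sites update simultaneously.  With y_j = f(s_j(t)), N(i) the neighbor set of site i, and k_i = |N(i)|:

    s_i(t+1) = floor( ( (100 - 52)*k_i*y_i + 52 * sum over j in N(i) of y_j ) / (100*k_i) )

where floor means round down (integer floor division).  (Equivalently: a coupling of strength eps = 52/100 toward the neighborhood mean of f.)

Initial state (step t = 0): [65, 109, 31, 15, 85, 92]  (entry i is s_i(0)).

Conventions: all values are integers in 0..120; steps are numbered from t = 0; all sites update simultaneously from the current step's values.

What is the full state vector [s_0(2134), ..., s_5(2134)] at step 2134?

Simulating step by step:
t=0: [65, 109, 31, 15, 85, 92]
t=1: [51, 70, 69, 51, 35, 42]
t=2: [78, 56, 56, 78, 92, 94]
t=3: [31, 50, 50, 31, 33, 35]
t=4: [94, 92, 91, 94, 97, 99]
t=5: [43, 39, 38, 43, 47, 49]
t=6: [108, 111, 111, 108, 103, 101]
t=7: [81, 86, 87, 81, 75, 73]
t=8: [11, 14, 15, 11, 13, 15]
t=9: [38, 40, 40, 38, 39, 40]
t=10: [116, 118, 118, 116, 117, 118]
t=11: [110, 112, 112, 110, 111, 112]
t=12: [92, 94, 94, 92, 93, 94]
t=13: [38, 40, 40, 38, 39, 40]

Answer: [116, 118, 118, 116, 117, 118]
Key observation: The state at step 9, [38, 40, 40, 38, 39, 40], reappears at step 13: the system is in a cycle of period 4 from step 9 on.  Therefore the state at step 2134 equals the state at step 9 + ((2134 - 9) mod 4) = 10, which is [116, 118, 118, 116, 117, 118].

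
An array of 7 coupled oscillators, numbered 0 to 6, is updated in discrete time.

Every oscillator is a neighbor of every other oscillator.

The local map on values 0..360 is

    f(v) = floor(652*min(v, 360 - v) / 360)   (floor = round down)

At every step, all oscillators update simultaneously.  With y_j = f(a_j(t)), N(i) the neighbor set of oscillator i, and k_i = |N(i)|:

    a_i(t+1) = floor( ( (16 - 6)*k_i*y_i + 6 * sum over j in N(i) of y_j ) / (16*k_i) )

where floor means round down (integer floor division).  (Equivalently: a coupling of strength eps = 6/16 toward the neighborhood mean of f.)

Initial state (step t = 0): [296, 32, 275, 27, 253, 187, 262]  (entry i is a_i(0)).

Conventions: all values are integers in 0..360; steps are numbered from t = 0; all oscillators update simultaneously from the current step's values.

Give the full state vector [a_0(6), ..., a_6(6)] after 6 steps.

Answer: [293, 257, 290, 252, 279, 280, 276]

Derivation:
t=0: [296, 32, 275, 27, 253, 187, 262]
t=1: [130, 98, 152, 93, 174, 242, 165]
t=2: [237, 204, 259, 199, 282, 224, 272]
t=3: [220, 253, 197, 258, 174, 233, 184]
t=4: [254, 220, 277, 215, 288, 241, 290]
t=5: [190, 225, 167, 230, 156, 203, 153]
t=6: [293, 257, 290, 252, 279, 280, 276]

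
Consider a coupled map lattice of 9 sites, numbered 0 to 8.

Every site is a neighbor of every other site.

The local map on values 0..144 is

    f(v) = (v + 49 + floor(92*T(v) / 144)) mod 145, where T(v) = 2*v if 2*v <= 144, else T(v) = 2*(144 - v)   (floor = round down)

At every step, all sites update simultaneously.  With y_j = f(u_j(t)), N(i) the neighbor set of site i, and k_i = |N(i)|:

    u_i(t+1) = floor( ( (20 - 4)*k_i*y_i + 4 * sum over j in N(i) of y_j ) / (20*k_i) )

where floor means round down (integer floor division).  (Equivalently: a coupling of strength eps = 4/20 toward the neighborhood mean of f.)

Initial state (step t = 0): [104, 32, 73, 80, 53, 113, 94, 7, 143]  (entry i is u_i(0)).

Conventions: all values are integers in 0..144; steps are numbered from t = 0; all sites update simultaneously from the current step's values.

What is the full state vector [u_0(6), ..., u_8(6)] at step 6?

Answer: [118, 27, 32, 35, 77, 10, 41, 38, 25]

Derivation:
t=0: [104, 32, 73, 80, 53, 113, 94, 7, 143]
t=1: [59, 107, 66, 64, 32, 57, 61, 63, 51]
t=2: [41, 56, 53, 49, 105, 37, 44, 47, 27]
t=3: [123, 37, 31, 24, 58, 116, 16, 21, 98]
t=4: [59, 121, 110, 98, 46, 61, 84, 92, 65]
t=5: [40, 52, 55, 57, 17, 43, 60, 58, 51]
t=6: [118, 27, 32, 35, 77, 10, 41, 38, 25]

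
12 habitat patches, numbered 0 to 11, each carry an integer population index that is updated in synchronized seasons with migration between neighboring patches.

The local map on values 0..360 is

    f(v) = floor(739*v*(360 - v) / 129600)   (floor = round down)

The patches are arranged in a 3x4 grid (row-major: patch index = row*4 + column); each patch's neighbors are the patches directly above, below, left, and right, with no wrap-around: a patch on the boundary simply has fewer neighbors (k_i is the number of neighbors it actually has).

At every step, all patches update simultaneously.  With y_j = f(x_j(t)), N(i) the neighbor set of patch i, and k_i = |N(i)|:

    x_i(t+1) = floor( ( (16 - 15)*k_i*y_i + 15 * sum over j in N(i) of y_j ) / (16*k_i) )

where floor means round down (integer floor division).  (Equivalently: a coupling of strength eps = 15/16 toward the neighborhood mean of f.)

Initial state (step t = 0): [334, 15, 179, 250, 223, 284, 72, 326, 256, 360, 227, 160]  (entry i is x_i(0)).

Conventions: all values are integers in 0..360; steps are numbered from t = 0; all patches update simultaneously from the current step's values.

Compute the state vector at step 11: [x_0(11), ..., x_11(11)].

Simulating step by step:
t=0: [334, 15, 179, 250, 223, 284, 72, 326, 256, 360, 227, 160]
t=1: [98, 113, 106, 125, 111, 82, 134, 146, 91, 139, 104, 121]
t=2: [157, 143, 165, 165, 139, 163, 153, 168, 164, 141, 169, 164]
t=3: [175, 181, 179, 183, 181, 177, 183, 182, 175, 182, 179, 183]
t=4: [184, 184, 184, 184, 184, 184, 184, 184, 184, 184, 184, 184]
t=5: [184, 184, 184, 184, 184, 184, 184, 184, 184, 184, 184, 184]
t=6: [184, 184, 184, 184, 184, 184, 184, 184, 184, 184, 184, 184]
t=7: [184, 184, 184, 184, 184, 184, 184, 184, 184, 184, 184, 184]
t=8: [184, 184, 184, 184, 184, 184, 184, 184, 184, 184, 184, 184]
t=9: [184, 184, 184, 184, 184, 184, 184, 184, 184, 184, 184, 184]
t=10: [184, 184, 184, 184, 184, 184, 184, 184, 184, 184, 184, 184]
t=11: [184, 184, 184, 184, 184, 184, 184, 184, 184, 184, 184, 184]

Answer: [184, 184, 184, 184, 184, 184, 184, 184, 184, 184, 184, 184]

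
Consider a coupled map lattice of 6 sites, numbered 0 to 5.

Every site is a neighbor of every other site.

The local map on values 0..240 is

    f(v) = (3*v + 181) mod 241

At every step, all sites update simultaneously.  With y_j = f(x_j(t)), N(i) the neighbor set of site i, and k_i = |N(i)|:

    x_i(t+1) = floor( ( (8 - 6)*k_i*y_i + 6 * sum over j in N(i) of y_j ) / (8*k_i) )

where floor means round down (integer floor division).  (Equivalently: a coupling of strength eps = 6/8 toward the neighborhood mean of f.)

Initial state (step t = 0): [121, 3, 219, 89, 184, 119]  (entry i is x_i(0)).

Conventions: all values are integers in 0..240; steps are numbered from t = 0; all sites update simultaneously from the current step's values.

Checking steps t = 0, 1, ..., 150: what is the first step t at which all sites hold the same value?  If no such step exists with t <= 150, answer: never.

Simulating step by step:
t=0: [121, 3, 219, 89, 184, 119]  (not all equal)
t=1: [102, 115, 107, 116, 97, 101]  (not all equal)
t=2: [52, 56, 54, 57, 75, 52]  (not all equal)
t=3: [111, 112, 111, 112, 118, 111]  (not all equal)
t=4: [36, 36, 36, 36, 38, 36]  (not all equal)
t=5: [48, 48, 48, 48, 49, 48]  (not all equal)
t=6: [84, 84, 84, 84, 84, 84]  (all equal)

Answer: 6
Key observation: Synchronization is absorbing here: once all sites are equal they stay equal, and step 6 is the first all-equal step.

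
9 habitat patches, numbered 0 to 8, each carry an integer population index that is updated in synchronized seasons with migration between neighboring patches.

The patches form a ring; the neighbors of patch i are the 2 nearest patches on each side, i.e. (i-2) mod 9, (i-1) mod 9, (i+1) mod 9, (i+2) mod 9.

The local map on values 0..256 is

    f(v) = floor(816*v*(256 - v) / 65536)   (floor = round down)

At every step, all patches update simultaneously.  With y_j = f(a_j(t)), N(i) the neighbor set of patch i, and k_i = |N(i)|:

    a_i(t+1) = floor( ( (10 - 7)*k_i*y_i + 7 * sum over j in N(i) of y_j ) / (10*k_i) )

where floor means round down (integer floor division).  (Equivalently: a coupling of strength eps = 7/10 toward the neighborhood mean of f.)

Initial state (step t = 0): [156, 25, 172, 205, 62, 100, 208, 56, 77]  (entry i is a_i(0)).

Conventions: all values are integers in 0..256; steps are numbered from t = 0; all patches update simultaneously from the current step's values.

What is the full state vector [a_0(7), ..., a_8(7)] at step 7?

Simulating step by step:
t=0: [156, 25, 172, 205, 62, 100, 208, 56, 77]
t=1: [156, 139, 148, 142, 154, 153, 151, 161, 143]
t=2: [196, 199, 198, 198, 197, 195, 195, 194, 197]
t=3: [144, 142, 142, 143, 144, 146, 146, 147, 145]
t=4: [200, 200, 200, 200, 200, 199, 199, 199, 199]
t=5: [139, 139, 139, 139, 139, 140, 140, 140, 140]
t=6: [202, 202, 202, 202, 202, 202, 202, 202, 202]
t=7: [135, 135, 135, 135, 135, 135, 135, 135, 135]

Answer: [135, 135, 135, 135, 135, 135, 135, 135, 135]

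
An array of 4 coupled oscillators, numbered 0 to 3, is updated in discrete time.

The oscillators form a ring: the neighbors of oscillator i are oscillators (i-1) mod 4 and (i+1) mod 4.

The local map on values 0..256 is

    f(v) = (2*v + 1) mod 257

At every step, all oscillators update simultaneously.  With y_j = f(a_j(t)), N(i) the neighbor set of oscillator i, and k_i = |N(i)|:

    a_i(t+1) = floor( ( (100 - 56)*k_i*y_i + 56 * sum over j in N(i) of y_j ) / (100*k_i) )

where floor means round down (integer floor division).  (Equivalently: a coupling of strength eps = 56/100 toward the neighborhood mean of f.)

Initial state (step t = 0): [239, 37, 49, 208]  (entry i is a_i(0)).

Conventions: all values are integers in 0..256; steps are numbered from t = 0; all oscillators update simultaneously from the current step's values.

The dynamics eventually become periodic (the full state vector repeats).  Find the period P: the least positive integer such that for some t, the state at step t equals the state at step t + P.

Answer: 16
Key observation: The state at step 21, [203, 196, 196, 203], reappears at step 37 — and no state repeats earlier — so the cycle the system enters has period 16.

Derivation:
t=0: [239, 37, 49, 208]
t=1: [163, 122, 109, 160]
t=2: [117, 188, 182, 109]
t=3: [198, 148, 142, 192]
t=4: [108, 64, 59, 103]
t=5: [189, 150, 146, 185]
t=6: [97, 63, 60, 94]
t=7: [174, 144, 141, 171]
t=8: [73, 47, 44, 70]
t=9: [130, 107, 105, 128]
t=10: [61, 154, 153, 60]
t=11: [102, 71, 70, 101]
t=12: [187, 159, 158, 186]
t=13: [101, 77, 76, 100]
t=14: [189, 167, 167, 188]
t=15: [109, 90, 89, 108]
t=16: [207, 191, 190, 206]
t=17: [148, 134, 133, 147]
t=18: [31, 19, 18, 30]
t=19: [55, 45, 44, 54]
t=20: [104, 96, 95, 103]
t=21: [203, 196, 196, 203]
t=22: [146, 139, 139, 146]
t=23: [32, 25, 25, 32]
t=24: [61, 54, 54, 61]
t=25: [119, 112, 112, 119]
t=26: [235, 228, 228, 235]
t=27: [210, 203, 203, 210]
t=28: [160, 153, 153, 160]
t=29: [60, 53, 53, 60]
t=30: [117, 110, 110, 117]
t=31: [231, 224, 224, 231]
t=32: [202, 195, 195, 202]
t=33: [144, 137, 137, 144]
t=34: [28, 21, 21, 28]
t=35: [53, 46, 46, 53]
t=36: [103, 96, 96, 103]
t=37: [203, 196, 196, 203]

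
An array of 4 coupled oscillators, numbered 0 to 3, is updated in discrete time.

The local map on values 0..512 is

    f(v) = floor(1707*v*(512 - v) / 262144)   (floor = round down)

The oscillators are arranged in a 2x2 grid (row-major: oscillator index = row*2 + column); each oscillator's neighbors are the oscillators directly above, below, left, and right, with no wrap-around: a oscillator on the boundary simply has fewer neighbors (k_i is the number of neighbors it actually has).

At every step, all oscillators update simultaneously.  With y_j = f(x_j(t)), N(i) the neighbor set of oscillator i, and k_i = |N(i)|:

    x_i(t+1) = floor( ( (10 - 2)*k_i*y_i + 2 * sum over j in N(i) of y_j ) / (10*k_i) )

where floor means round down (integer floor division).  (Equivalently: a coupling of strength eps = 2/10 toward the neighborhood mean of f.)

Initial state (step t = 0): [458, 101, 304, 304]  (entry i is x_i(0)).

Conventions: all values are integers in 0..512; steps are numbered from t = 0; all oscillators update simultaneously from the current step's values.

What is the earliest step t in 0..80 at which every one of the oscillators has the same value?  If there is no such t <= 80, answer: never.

Answer: 22
Key observation: Synchronization is absorbing here: once all oscillators are equal they stay equal, and step 22 is the first all-equal step.

Derivation:
t=0: [458, 101, 304, 304]  (not all equal)
t=1: [196, 273, 386, 396]  (not all equal)
t=2: [396, 409, 323, 313]  (not all equal)
t=3: [306, 289, 388, 391]  (not all equal)
t=4: [401, 407, 322, 319]  (not all equal)
t=5: [298, 291, 387, 387]  (not all equal)
t=6: [405, 407, 325, 325]  (not all equal)
t=7: [292, 290, 383, 383]  (not all equal)
t=8: [408, 409, 330, 330]  (not all equal)
t=9: [287, 285, 379, 379]  (not all equal)
t=10: [410, 411, 337, 337]  (not all equal)
t=11: [283, 281, 372, 372]  (not all equal)
t=12: [413, 413, 347, 347]  (not all equal)
t=13: [276, 276, 361, 361]  (not all equal)
t=14: [417, 417, 361, 361]  (not all equal)
t=15: [266, 266, 344, 344]  (not all equal)
t=16: [421, 421, 381, 381]  (not all equal)
t=17: [256, 256, 317, 317]  (not all equal)
t=18: [423, 423, 404, 404]  (not all equal)
t=19: [248, 248, 280, 280]  (not all equal)
t=20: [425, 425, 422, 422]  (not all equal)
t=21: [240, 240, 246, 246]  (not all equal)
t=22: [425, 425, 425, 425]  (all equal)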